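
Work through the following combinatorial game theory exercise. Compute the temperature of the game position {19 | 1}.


The game is {19 | 1}, a switch {a | b} with numbers a > b.
Cooling {a | b} by t gives {a - t | b + t}, which stops being hot when a - t = b + t, i.e. at t = (a - b)/2. So the temperature of a switch is (a - b)/2.
Temperature = (Left option - Right option) / 2
= (19 - (1)) / 2
= 18 / 2
= 9

9


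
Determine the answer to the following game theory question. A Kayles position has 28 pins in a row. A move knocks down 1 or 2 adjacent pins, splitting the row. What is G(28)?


Kayles: a move removes 1 or 2 adjacent pins from a contiguous row.
Removing pins from a row of k leaves two independent rows (a, b) with a + b = k - 1 (one pin) or a + b = k - 2 (two pins); an end removal gives a = 0.
By Sprague-Grundy, G(k) = mex{ G(a) XOR G(b) } over all these splits. G(0) = 0.
G(1): splits (0,0):0^0=0 -> mex({0}) = 1
G(2): splits (0,1):0^1=1 (0,0):0^0=0 -> mex({0, 1}) = 2
G(3): splits (0,2):0^2=2 (1,1):1^1=0 (0,1):0^1=1 -> mex({0, 1, 2}) = 3
G(4): splits (0,3):0^3=3 (1,2):1^2=3 (0,2):0^2=2 (1,1):1^1=0 -> mex({0, 2, 3}) = 1
G(5): splits (0,4):0^1=1 (1,3):1^3=2 (2,2):2^2=0 (0,3):0^3=3 (1,2):1^2=3 -> mex({0, 1, 2, 3}) = 4
G(6) = mex({0, 1, 2, 4}) = 3
G(7) = mex({0, 1, 3, 4, 5}) = 2
G(8) = mex({0, 2, 3, 5, 6}) = 1
G(9) = mex({0, 1, 2, 3, 6, 7}) = 4
G(10) = mex({0, 1, 3, 4, 5, 7}) = 2
G(11) = mex({0, 1, 2, 3, 4, 5}) = 6
G(12) = mex({0, 1, 2, 3, 5, 6, 7}) = 4
G(13) = mex({0, 2, 3, 4, 6, 7}) = 1
G(14) = mex({0, 1, 4, 5, 6, 7}) = 2
G(15) = mex({0, 1, 2, 3, 4, 5, 6}) = 7
G(16) = mex({0, 2, 3, 5, 6, 7}) = 1
G(17) = mex({0, 1, 2, 3, 5, 6, 7}) = 4
G(18) = mex({0, 1, 2, 4, 5, 6}) = 3
G(19) = mex({0, 1, 3, 4, 5, 7}) = 2
G(20) = mex({0, 2, 3, 4, 5, 6, 7}) = 1
G(21) = mex({0, 1, 2, 3, 5, 6, 7}) = 4
G(22) = mex({0, 1, 2, 3, 4, 5, 7}) = 6
G(23) = mex({0, 1, 2, 3, 4, 5, 6}) = 7
G(24) = mex({0, 1, 2, 3, 5, 6, 7}) = 4
G(25) = mex({0, 2, 3, 4, 6, 7}) = 1
G(26) = mex({0, 1, 3, 4, 5, 6, 7}) = 2
G(27) = mex({0, 1, 2, 3, 4, 5, 6, 7}) = 8
G(28) = mex({0, 1, 2, 3, 4, 6, 7, 8}) = 5
Therefore G(28) = 5.

5


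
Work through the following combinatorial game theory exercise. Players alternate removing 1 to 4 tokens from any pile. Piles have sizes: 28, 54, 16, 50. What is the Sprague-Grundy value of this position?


Subtraction set: {1, 2, 3, 4}
For this subtraction set, G(n) = n mod 5 (period = max + 1 = 5).
Pile 1 (size 28): G(28) = 28 mod 5 = 3
Pile 2 (size 54): G(54) = 54 mod 5 = 4
Pile 3 (size 16): G(16) = 16 mod 5 = 1
Pile 4 (size 50): G(50) = 50 mod 5 = 0
Total Grundy value = XOR of all: 3 XOR 4 XOR 1 XOR 0 = 6

6


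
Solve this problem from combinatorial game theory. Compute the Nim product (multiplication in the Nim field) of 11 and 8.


Nim multiplication is bilinear over XOR: (u XOR v) * w = (u*w) XOR (v*w).
So we split each operand into its bit components and XOR the pairwise Nim products.
11 = 1 + 2 + 8 (as XOR of powers of 2).
8 = 8 (as XOR of powers of 2).
Using the standard Nim-product table on single bits:
  2*2 = 3,   2*4 = 8,   2*8 = 12,
  4*4 = 6,   4*8 = 11,  8*8 = 13,
and  1*x = x (identity), k*l = l*k (commutative).
Pairwise Nim products:
  1 * 8 = 8
  2 * 8 = 12
  8 * 8 = 13
XOR them: 8 XOR 12 XOR 13 = 9.
Result: 11 * 8 = 9 (in Nim).

9


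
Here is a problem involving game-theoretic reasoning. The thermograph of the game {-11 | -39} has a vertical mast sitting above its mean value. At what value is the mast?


Game = {-11 | -39}, a switch {a | b} with numbers a > b.
Its thermograph has left wall a - t and right wall b + t, which meet at t = (a - b)/2, where both equal (a + b)/2. So the mast (mean value) is at (a + b)/2.
Mean = (-11 + (-39))/2 = -50/2 = -25

-25


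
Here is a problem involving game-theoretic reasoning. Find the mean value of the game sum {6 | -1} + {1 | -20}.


G1 = {6 | -1}, G2 = {1 | -20}
Each is a switch {a | b} with numbers a > b; its mean value is (a + b)/2, and mean value is additive over game sums: m(G1 + G2) = m(G1) + m(G2).
Mean of G1 = (6 + (-1))/2 = 5/2 = 5/2
Mean of G2 = (1 + (-20))/2 = -19/2 = -19/2
Mean of G1 + G2 = 5/2 + -19/2 = -7

-7


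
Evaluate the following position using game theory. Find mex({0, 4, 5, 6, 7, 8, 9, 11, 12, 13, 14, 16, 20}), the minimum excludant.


Set = {0, 4, 5, 6, 7, 8, 9, 11, 12, 13, 14, 16, 20}
0 is in the set.
1 is NOT in the set. This is the mex.
mex = 1

1


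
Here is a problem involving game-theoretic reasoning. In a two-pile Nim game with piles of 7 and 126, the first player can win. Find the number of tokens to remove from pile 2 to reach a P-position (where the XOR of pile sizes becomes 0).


Piles: 7 and 126
Current XOR: 7 XOR 126 = 121 (non-zero, so this is an N-position).
To make the XOR zero, we need to find a move that balances the piles.
For pile 2 (size 126): target = 126 XOR 121 = 7
We reduce pile 2 from 126 to 7.
Tokens removed: 126 - 7 = 119
Verification: 7 XOR 7 = 0

119


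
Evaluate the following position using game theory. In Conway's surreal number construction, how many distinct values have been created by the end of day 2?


Day 0: {|} = 0 is born. Count = 1.
Day n: the number of surreal numbers born by day n is 2^(n+1) - 1.
By day 0: 2^1 - 1 = 1
By day 1: 2^2 - 1 = 3
By day 2: 2^3 - 1 = 7
By day 2: 7 surreal numbers.

7


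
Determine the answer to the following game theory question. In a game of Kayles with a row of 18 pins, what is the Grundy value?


Kayles: a move removes 1 or 2 adjacent pins from a contiguous row.
Removing pins from a row of k leaves two independent rows (a, b) with a + b = k - 1 (one pin) or a + b = k - 2 (two pins); an end removal gives a = 0.
By Sprague-Grundy, G(k) = mex{ G(a) XOR G(b) } over all these splits. G(0) = 0.
G(1): splits (0,0):0^0=0 -> mex({0}) = 1
G(2): splits (0,1):0^1=1 (0,0):0^0=0 -> mex({0, 1}) = 2
G(3): splits (0,2):0^2=2 (1,1):1^1=0 (0,1):0^1=1 -> mex({0, 1, 2}) = 3
G(4): splits (0,3):0^3=3 (1,2):1^2=3 (0,2):0^2=2 (1,1):1^1=0 -> mex({0, 2, 3}) = 1
G(5): splits (0,4):0^1=1 (1,3):1^3=2 (2,2):2^2=0 (0,3):0^3=3 (1,2):1^2=3 -> mex({0, 1, 2, 3}) = 4
G(6) = mex({0, 1, 2, 4}) = 3
G(7) = mex({0, 1, 3, 4, 5}) = 2
G(8) = mex({0, 2, 3, 5, 6}) = 1
G(9) = mex({0, 1, 2, 3, 6, 7}) = 4
G(10) = mex({0, 1, 3, 4, 5, 7}) = 2
G(11) = mex({0, 1, 2, 3, 4, 5}) = 6
G(12) = mex({0, 1, 2, 3, 5, 6, 7}) = 4
G(13) = mex({0, 2, 3, 4, 6, 7}) = 1
G(14) = mex({0, 1, 4, 5, 6, 7}) = 2
G(15) = mex({0, 1, 2, 3, 4, 5, 6}) = 7
G(16) = mex({0, 2, 3, 5, 6, 7}) = 1
G(17) = mex({0, 1, 2, 3, 5, 6, 7}) = 4
G(18) = mex({0, 1, 2, 4, 5, 6}) = 3
Therefore G(18) = 3.

3


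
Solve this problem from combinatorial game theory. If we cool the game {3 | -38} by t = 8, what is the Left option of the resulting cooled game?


Original game: {3 | -38} (a switch {a | b} with a > b).
Cooling by t (for t below the temperature (a - b)/2 = 41/2) taxes each move by t: {a | b} cooled by t is {a - t | b + t}.
Cooling amount: t = 8
Cooled Left option: 3 - 8 = -5
Cooled Right option: -38 + 8 = -30
Cooled game: {-5 | -30}
Left option = -5

-5


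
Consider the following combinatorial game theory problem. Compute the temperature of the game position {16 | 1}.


The game is {16 | 1}, a switch {a | b} with numbers a > b.
Cooling {a | b} by t gives {a - t | b + t}, which stops being hot when a - t = b + t, i.e. at t = (a - b)/2. So the temperature of a switch is (a - b)/2.
Temperature = (Left option - Right option) / 2
= (16 - (1)) / 2
= 15 / 2
= 15/2

15/2


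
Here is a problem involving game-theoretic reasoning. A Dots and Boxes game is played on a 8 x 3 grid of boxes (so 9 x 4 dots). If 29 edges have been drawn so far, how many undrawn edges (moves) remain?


Grid: 8 x 3 boxes, i.e. 9 rows and 4 columns of dots.
Horizontal edges: (rows + 1) * cols = 9 * 3 = 27
Vertical edges: rows * (cols + 1) = 8 * 4 = 32
Total edges: 27 + 32 = 59
Edges drawn: 29
Remaining: 59 - 29 = 30

30


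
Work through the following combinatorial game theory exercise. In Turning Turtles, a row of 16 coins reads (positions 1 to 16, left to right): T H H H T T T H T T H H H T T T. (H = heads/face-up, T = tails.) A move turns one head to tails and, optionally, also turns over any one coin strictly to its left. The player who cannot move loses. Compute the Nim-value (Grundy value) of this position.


Coins: T H H H T T T H T T H H H T T T
Key fact: a single head at position k behaves exactly like a Nim heap of size k (turning it to T and optionally flipping a coin at j < k corresponds to moving the heap from k to j, or to 0), and heads combine as a disjunctive sum (two heads at the same place would cancel, matching j XOR j = 0). So the Nim-value is the XOR of the 1-indexed positions of the heads.
Face-up positions (1-indexed): [2, 3, 4, 8, 11, 12, 13]
XOR 0 with 2: 0 XOR 2 = 2
XOR 2 with 3: 2 XOR 3 = 1
XOR 1 with 4: 1 XOR 4 = 5
XOR 5 with 8: 5 XOR 8 = 13
XOR 13 with 11: 13 XOR 11 = 6
XOR 6 with 12: 6 XOR 12 = 10
XOR 10 with 13: 10 XOR 13 = 7
Nim-value = 7

7


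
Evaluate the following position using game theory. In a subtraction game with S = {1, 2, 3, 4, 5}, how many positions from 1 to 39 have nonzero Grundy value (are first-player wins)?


Subtraction set S = {1, 2, 3, 4, 5}, so G(n) = n mod 6.
G(n) = 0 when n is a multiple of 6.
Multiples of 6 in [1, 39]: 6
N-positions (nonzero Grundy) = 39 - 6 = 33

33


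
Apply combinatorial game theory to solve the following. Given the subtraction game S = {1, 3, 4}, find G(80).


The subtraction set is S = {1, 3, 4}.
G(k) = mex{ G(k - s) : s in S, s <= k }. We compute iteratively: G(0) = 0.
G(1) = mex({0}) = 1
G(2) = mex({1}) = 0
G(3) = mex({0}) = 1
G(4) = mex({0, 1}) = 2
G(5) = mex({0, 1, 2}) = 3
G(6) = mex({0, 1, 3}) = 2
G(7) = mex({1, 2}) = 0
G(8) = mex({0, 2, 3}) = 1
G(9) = mex({1, 2, 3}) = 0
G(10) = mex({0, 2}) = 1
Observe that G(7)..G(10) = 0, 1, 0, 1 repeats G(0)..G(3) = 0, 1, 0, 1.
For k >= max(S) = 4, G(k) is determined by the previous 4 values G(k-4)..G(k-1); a window of 4 consecutive values has recurred shifted by 7, so by induction G(k + 7) = G(k) for all k >= 0: the sequence is periodic from the start with period 7.
One period: G(0..6) = 0, 1, 0, 1, 2, 3, 2.
80 mod 7 = 3, so G(80) = G(3) = 1.

1


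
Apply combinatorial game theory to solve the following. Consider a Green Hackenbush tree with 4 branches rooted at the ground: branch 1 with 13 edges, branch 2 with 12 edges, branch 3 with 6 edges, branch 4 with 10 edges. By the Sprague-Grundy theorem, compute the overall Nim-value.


The tree has 4 branches from the ground vertex.
In Green Hackenbush, the Nim-value of a simple path of length k is k.
Branch 1: length 13, Nim-value = 13
Branch 2: length 12, Nim-value = 12
Branch 3: length 6, Nim-value = 6
Branch 4: length 10, Nim-value = 10
Total Nim-value = XOR of all branch values:
0 XOR 13 = 13
13 XOR 12 = 1
1 XOR 6 = 7
7 XOR 10 = 13
Nim-value of the tree = 13

13


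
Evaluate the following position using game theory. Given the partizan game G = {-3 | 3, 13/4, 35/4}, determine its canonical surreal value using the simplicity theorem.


Left options: {-3}, max = -3
Right options: {3, 13/4, 35/4}, min = 3
All options are numbers and max(Left) < min(Right), so by the simplicity theorem the value is the simplest (earliest-born) number strictly between -3 and 3.
Integers -2 through 2 all lie strictly between -3 and 3.
Among integers, the simplest (lowest birthday = smallest |n|; 0 is born on day 0, +-n on day n) is 0.
No non-integer in the interval can be simpler: if x is a non-integer in the interval, then floor(x) or ceil(x) also lies in the interval (the interval contains an integer), and both are proper prefixes of x's sign expansion, i.e. born earlier. So the game value is 0.
Game value = 0

0


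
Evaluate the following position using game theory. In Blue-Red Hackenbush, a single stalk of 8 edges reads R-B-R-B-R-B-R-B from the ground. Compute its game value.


Edges (from ground): R-B-R-B-R-B-R-B
By Berlekamp's sign-expansion rule, a Blue-Red Hackenbush stalk has the value of the surreal number whose sign sequence is the edge sequence with B -> + and R -> -.
Sign sequence: -+-+-+-+
Trace the sign expansion in the surreal number tree, starting from 0:
Edge 1: R (sign -) -> bounds (-inf, 0), value = -1
Edge 2: B (sign +) -> bounds (-1, 0), value = -1/2
Edge 3: R (sign -) -> bounds (-1, -1/2), value = -3/4
Edge 4: B (sign +) -> bounds (-3/4, -1/2), value = -5/8
Edge 5: R (sign -) -> bounds (-3/4, -5/8), value = -11/16
Edge 6: B (sign +) -> bounds (-11/16, -5/8), value = -21/32
Edge 7: R (sign -) -> bounds (-11/16, -21/32), value = -43/64
Edge 8: B (sign +) -> bounds (-43/64, -21/32), value = -85/128
Game value = -85/128

-85/128


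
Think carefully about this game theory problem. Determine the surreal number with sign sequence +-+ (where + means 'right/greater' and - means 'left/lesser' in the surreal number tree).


Sign expansion: +-+
Rule: track bounds (lo, hi), initially (-inf, +inf). On '+', the current value becomes lo and we move to the simplest number in (value, hi): value + 1 if hi = +inf, otherwise the midpoint (value + hi)/2. On '-', the current value becomes hi and we move to value - 1 if lo = -inf, otherwise the midpoint (lo + value)/2.
Start at 0.
Step 1: sign = +, move right. Bounds: (0, +inf). Value = 1
Step 2: sign = -, move left. Bounds: (0, 1). Value = 1/2
Step 3: sign = +, move right. Bounds: (1/2, 1). Value = 3/4
The surreal number with sign expansion +-+ is 3/4.

3/4


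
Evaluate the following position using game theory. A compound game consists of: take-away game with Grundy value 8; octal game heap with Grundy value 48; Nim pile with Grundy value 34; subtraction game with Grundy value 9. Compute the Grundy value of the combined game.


By the Sprague-Grundy theorem, the Grundy value of a sum of games is the XOR of individual Grundy values.
take-away game: Grundy value = 8. Running XOR: 0 XOR 8 = 8
octal game heap: Grundy value = 48. Running XOR: 8 XOR 48 = 56
Nim pile: Grundy value = 34. Running XOR: 56 XOR 34 = 26
subtraction game: Grundy value = 9. Running XOR: 26 XOR 9 = 19
The combined Grundy value is 19.

19


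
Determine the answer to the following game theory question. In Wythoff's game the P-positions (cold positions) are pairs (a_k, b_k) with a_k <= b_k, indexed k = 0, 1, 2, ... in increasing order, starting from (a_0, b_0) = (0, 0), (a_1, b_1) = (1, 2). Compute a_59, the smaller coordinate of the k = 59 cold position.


By Wythoff's theorem, a_k = floor(k * phi) and b_k = floor(k * phi^2) = a_k + k, where phi = (1 + sqrt(5))/2 is the golden ratio.
phi = (1 + sqrt(5))/2 = 1.618034
k = 59
k * phi = 59 * 1.618034 = 95.464005
a_59 = floor(k * phi) = 95

95


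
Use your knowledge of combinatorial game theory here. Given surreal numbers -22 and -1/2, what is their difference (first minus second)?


x = -22, y = -1/2
Converting to common denominator: 2
x = -44/2, y = -1/2
x - y = -22 - -1/2 = -43/2

-43/2


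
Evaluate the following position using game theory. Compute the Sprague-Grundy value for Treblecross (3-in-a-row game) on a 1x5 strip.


Treblecross: place X on empty cells; 3-in-a-row wins.
Playing within two cells of an existing X lets the opponent win at once, so sensible play treats the cells i-2..i+2 around each X as dead. The player left with no safe cell loses, so this is a normal-play take-away game on strips of safe cells.
Placing X at cell i (0-indexed) of a strip of k safe cells leaves independent strips of sizes max(0, i-2) and max(0, k-i-3). Hence G(k) = mex{ G(max(0,i-2)) XOR G(max(0,k-i-3)) : 0 <= i < k }, with G(0) = 0.
G(1): splits (0,0):0^0=0 -> mex({0}) = 1
G(2): splits (0,0):0^0=0 -> mex({0}) = 1
G(3): splits (0,0):0^0=0 -> mex({0}) = 1
G(4): splits (0,1):0^1=1 (0,0):0^0=0 -> mex({0, 1}) = 2
G(5): splits (0,2):0^1=1 (0,1):0^1=1 (0,0):0^0=0 -> mex({0, 1}) = 2
Therefore G(5) = 2.

2


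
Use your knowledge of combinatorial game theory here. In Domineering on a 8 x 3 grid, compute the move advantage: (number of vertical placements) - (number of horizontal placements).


Board is 8 x 3 (rows x cols).
Left (vertical) placements: (rows-1) * cols = 7 * 3 = 21
Right (horizontal) placements: rows * (cols-1) = 8 * 2 = 16
Advantage = Left - Right = 21 - 16 = 5

5


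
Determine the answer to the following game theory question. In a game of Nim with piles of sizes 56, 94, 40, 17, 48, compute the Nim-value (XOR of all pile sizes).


We need the XOR (exclusive or) of all pile sizes.
After XOR-ing pile 1 (size 56): 0 XOR 56 = 56
After XOR-ing pile 2 (size 94): 56 XOR 94 = 102
After XOR-ing pile 3 (size 40): 102 XOR 40 = 78
After XOR-ing pile 4 (size 17): 78 XOR 17 = 95
After XOR-ing pile 5 (size 48): 95 XOR 48 = 111
The Nim-value of this position is 111.

111


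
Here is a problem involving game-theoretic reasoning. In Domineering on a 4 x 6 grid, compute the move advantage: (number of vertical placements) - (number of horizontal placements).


Board is 4 x 6 (rows x cols).
Left (vertical) placements: (rows-1) * cols = 3 * 6 = 18
Right (horizontal) placements: rows * (cols-1) = 4 * 5 = 20
Advantage = Left - Right = 18 - 20 = -2

-2


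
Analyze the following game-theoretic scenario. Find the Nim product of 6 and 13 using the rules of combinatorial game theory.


Nim multiplication is bilinear over XOR: (u XOR v) * w = (u*w) XOR (v*w).
So we split each operand into its bit components and XOR the pairwise Nim products.
6 = 2 + 4 (as XOR of powers of 2).
13 = 1 + 4 + 8 (as XOR of powers of 2).
Using the standard Nim-product table on single bits:
  2*2 = 3,   2*4 = 8,   2*8 = 12,
  4*4 = 6,   4*8 = 11,  8*8 = 13,
and  1*x = x (identity), k*l = l*k (commutative).
Pairwise Nim products:
  2 * 1 = 2
  2 * 4 = 8
  2 * 8 = 12
  4 * 1 = 4
  4 * 4 = 6
  4 * 8 = 11
XOR them: 2 XOR 8 XOR 12 XOR 4 XOR 6 XOR 11 = 15.
Result: 6 * 13 = 15 (in Nim).

15


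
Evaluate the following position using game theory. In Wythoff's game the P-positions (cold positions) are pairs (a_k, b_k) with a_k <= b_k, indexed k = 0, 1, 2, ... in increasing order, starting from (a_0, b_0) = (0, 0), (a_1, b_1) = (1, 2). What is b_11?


By Wythoff's theorem, a_k = floor(k * phi) and b_k = floor(k * phi^2) = a_k + k, where phi = (1 + sqrt(5))/2 is the golden ratio.
phi = (1 + sqrt(5))/2 = 1.618034
phi^2 = phi + 1 = 2.618034
k = 11
k * phi^2 = 11 * 2.618034 = 28.798374
b_11 = floor(k * phi^2) = 28 (check: a_11 + k = 17 + 11 = 28)

28


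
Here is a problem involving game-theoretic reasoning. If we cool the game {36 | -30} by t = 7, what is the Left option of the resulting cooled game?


Original game: {36 | -30} (a switch {a | b} with a > b).
Cooling by t (for t below the temperature (a - b)/2 = 33) taxes each move by t: {a | b} cooled by t is {a - t | b + t}.
Cooling amount: t = 7
Cooled Left option: 36 - 7 = 29
Cooled Right option: -30 + 7 = -23
Cooled game: {29 | -23}
Left option = 29

29


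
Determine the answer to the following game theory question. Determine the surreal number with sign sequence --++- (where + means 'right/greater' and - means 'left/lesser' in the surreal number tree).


Sign expansion: --++-
Rule: track bounds (lo, hi), initially (-inf, +inf). On '+', the current value becomes lo and we move to the simplest number in (value, hi): value + 1 if hi = +inf, otherwise the midpoint (value + hi)/2. On '-', the current value becomes hi and we move to value - 1 if lo = -inf, otherwise the midpoint (lo + value)/2.
Start at 0.
Step 1: sign = -, move left. Bounds: (-inf, 0). Value = -1
Step 2: sign = -, move left. Bounds: (-inf, -1). Value = -2
Step 3: sign = +, move right. Bounds: (-2, -1). Value = -3/2
Step 4: sign = +, move right. Bounds: (-3/2, -1). Value = -5/4
Step 5: sign = -, move left. Bounds: (-3/2, -5/4). Value = -11/8
The surreal number with sign expansion --++- is -11/8.

-11/8


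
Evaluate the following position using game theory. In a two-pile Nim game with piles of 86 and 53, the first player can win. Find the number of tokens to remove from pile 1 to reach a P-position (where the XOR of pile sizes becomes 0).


Piles: 86 and 53
Current XOR: 86 XOR 53 = 99 (non-zero, so this is an N-position).
To make the XOR zero, we need to find a move that balances the piles.
For pile 1 (size 86): target = 86 XOR 99 = 53
We reduce pile 1 from 86 to 53.
Tokens removed: 86 - 53 = 33
Verification: 53 XOR 53 = 0

33


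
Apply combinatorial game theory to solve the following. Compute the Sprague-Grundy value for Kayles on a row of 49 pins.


Kayles: a move removes 1 or 2 adjacent pins from a contiguous row.
Removing pins from a row of k leaves two independent rows (a, b) with a + b = k - 1 (one pin) or a + b = k - 2 (two pins); an end removal gives a = 0.
By Sprague-Grundy, G(k) = mex{ G(a) XOR G(b) } over all these splits. G(0) = 0.
G(1): splits (0,0):0^0=0 -> mex({0}) = 1
G(2): splits (0,1):0^1=1 (0,0):0^0=0 -> mex({0, 1}) = 2
G(3): splits (0,2):0^2=2 (1,1):1^1=0 (0,1):0^1=1 -> mex({0, 1, 2}) = 3
G(4): splits (0,3):0^3=3 (1,2):1^2=3 (0,2):0^2=2 (1,1):1^1=0 -> mex({0, 2, 3}) = 1
G(5): splits (0,4):0^1=1 (1,3):1^3=2 (2,2):2^2=0 (0,3):0^3=3 (1,2):1^2=3 -> mex({0, 1, 2, 3}) = 4
G(6) = mex({0, 1, 2, 4}) = 3
G(7) = mex({0, 1, 3, 4, 5}) = 2
G(8) = mex({0, 2, 3, 5, 6}) = 1
G(9) = mex({0, 1, 2, 3, 6, 7}) = 4
G(10) = mex({0, 1, 3, 4, 5, 7}) = 2
G(11) = mex({0, 1, 2, 3, 4, 5}) = 6
G(12) = mex({0, 1, 2, 3, 5, 6, 7}) = 4
G(13) = mex({0, 2, 3, 4, 6, 7}) = 1
G(14) = mex({0, 1, 4, 5, 6, 7}) = 2
G(15) = mex({0, 1, 2, 3, 4, 5, 6}) = 7
G(16) = mex({0, 2, 3, 5, 6, 7}) = 1
G(17) = mex({0, 1, 2, 3, 5, 6, 7}) = 4
G(18) = mex({0, 1, 2, 4, 5, 6}) = 3
G(19) = mex({0, 1, 3, 4, 5, 7}) = 2
G(20) = mex({0, 2, 3, 4, 5, 6, 7}) = 1
G(21) = mex({0, 1, 2, 3, 5, 6, 7}) = 4
G(22) = mex({0, 1, 2, 3, 4, 5, 7}) = 6
G(23) = mex({0, 1, 2, 3, 4, 5, 6}) = 7
G(24) = mex({0, 1, 2, 3, 5, 6, 7}) = 4
G(25) = mex({0, 2, 3, 4, 6, 7}) = 1
G(26) = mex({0, 1, 3, 4, 5, 6, 7}) = 2
G(27) = mex({0, 1, 2, 3, 4, 5, 6, 7}) = 8
G(28) = mex({0, 1, 2, 3, 4, 6, 7, 8}) = 5
G(29) = mex({0, 1, 2, 3, 5, 6, 7, 8, 9}) = 4
G(30) = mex({0, 1, 2, 3, 4, 5, 6, 9, 10}) = 7
G(31) = mex({0, 1, 3, 4, 5, 7, 10, 11}) = 2
G(32) = mex({0, 2, 3, 4, 5, 6, 7, 9, 11}) = 1
G(33) = mex({0, 1, 2, 3, 4, 5, 6, 7, 9, 12}) = 8
G(34) = mex({0, 1, 2, 3, 4, 5, 7, 8, 11, 12}) = 6
G(35) = mex({0, 1, 2, 3, 4, 5, 6, 8, 9, 10, 11}) = 7
G(36) = mex({0, 1, 2, 3, 5, 6, 7, 9, 10}) = 4
G(37) = mex({0, 2, 3, 4, 6, 7, 9, 10, 11, 12}) = 1
G(38) = mex({0, 1, 3, 4, 5, 6, 7, 9, 10, 11, 12}) = 2
G(39) = mex({0, 1, 2, 4, 5, 6, 7, 9, 10, 12, 14}) = 3
G(40) = mex({0, 2, 3, 4, 6, 7, 11, 12, 14}) = 1
G(41) = mex({0, 1, 2, 3, 5, 6, 7, 9, 10, 11, 12}) = 4
G(42) = mex({0, 1, 2, 3, 4, 5, 6, 9, 10}) = 7
G(43) = mex({0, 1, 3, 4, 5, 7, 9, 10, 12, 15}) = 2
G(44) = mex({0, 2, 3, 4, 5, 6, 7, 9, 10, 12, 15}) = 1
G(45) = mex({0, 1, 2, 3, 4, 5, 6, 7, 9, 10, 12, 14}) = 8
G(46) = mex({0, 1, 3, 4, 5, 7, 8, 11, 12, 14}) = 2
G(47) = mex({0, 1, 2, 3, 4, 5, 6, 8, 9, 10, 11, 12}) = 7
G(48) = mex({0, 1, 2, 3, 5, 6, 7, 9, 10}) = 4
G(49) = mex({0, 2, 3, 4, 6, 7, 9, 10, 11, 12, 15}) = 1
Therefore G(49) = 1.

1


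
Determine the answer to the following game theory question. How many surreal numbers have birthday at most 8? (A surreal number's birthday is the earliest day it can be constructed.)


Day 0: {|} = 0 is born. Count = 1.
Day n: the number of surreal numbers born by day n is 2^(n+1) - 1.
By day 0: 2^1 - 1 = 1
By day 1: 2^2 - 1 = 3
By day 2: 2^3 - 1 = 7
By day 3: 2^4 - 1 = 15
By day 4: 2^5 - 1 = 31
By day 5: 2^6 - 1 = 63
By day 6: 2^7 - 1 = 127
By day 7: 2^8 - 1 = 255
By day 8: 2^9 - 1 = 511
By day 8: 511 surreal numbers.

511


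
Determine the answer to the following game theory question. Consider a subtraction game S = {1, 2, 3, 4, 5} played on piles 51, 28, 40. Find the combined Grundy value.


Subtraction set: {1, 2, 3, 4, 5}
For this subtraction set, G(n) = n mod 6 (period = max + 1 = 6).
Pile 1 (size 51): G(51) = 51 mod 6 = 3
Pile 2 (size 28): G(28) = 28 mod 6 = 4
Pile 3 (size 40): G(40) = 40 mod 6 = 4
Total Grundy value = XOR of all: 3 XOR 4 XOR 4 = 3

3


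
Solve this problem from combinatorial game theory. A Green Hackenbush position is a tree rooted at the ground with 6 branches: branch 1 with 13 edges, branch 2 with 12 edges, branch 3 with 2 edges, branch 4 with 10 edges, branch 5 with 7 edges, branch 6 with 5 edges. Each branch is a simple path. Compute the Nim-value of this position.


The tree has 6 branches from the ground vertex.
In Green Hackenbush, the Nim-value of a simple path of length k is k.
Branch 1: length 13, Nim-value = 13
Branch 2: length 12, Nim-value = 12
Branch 3: length 2, Nim-value = 2
Branch 4: length 10, Nim-value = 10
Branch 5: length 7, Nim-value = 7
Branch 6: length 5, Nim-value = 5
Total Nim-value = XOR of all branch values:
0 XOR 13 = 13
13 XOR 12 = 1
1 XOR 2 = 3
3 XOR 10 = 9
9 XOR 7 = 14
14 XOR 5 = 11
Nim-value of the tree = 11

11


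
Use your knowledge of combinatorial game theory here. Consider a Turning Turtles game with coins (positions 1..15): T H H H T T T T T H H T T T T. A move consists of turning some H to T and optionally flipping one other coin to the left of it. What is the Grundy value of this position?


Coins: T H H H T T T T T H H T T T T
Key fact: a single head at position k behaves exactly like a Nim heap of size k (turning it to T and optionally flipping a coin at j < k corresponds to moving the heap from k to j, or to 0), and heads combine as a disjunctive sum (two heads at the same place would cancel, matching j XOR j = 0). So the Nim-value is the XOR of the 1-indexed positions of the heads.
Face-up positions (1-indexed): [2, 3, 4, 10, 11]
XOR 0 with 2: 0 XOR 2 = 2
XOR 2 with 3: 2 XOR 3 = 1
XOR 1 with 4: 1 XOR 4 = 5
XOR 5 with 10: 5 XOR 10 = 15
XOR 15 with 11: 15 XOR 11 = 4
Nim-value = 4

4


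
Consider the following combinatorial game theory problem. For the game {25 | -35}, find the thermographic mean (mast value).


Game = {25 | -35}, a switch {a | b} with numbers a > b.
Its thermograph has left wall a - t and right wall b + t, which meet at t = (a - b)/2, where both equal (a + b)/2. So the mast (mean value) is at (a + b)/2.
Mean = (25 + (-35))/2 = -10/2 = -5

-5


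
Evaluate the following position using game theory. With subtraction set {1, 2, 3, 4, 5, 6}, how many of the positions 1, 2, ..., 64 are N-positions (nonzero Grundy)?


Subtraction set S = {1, 2, 3, 4, 5, 6}, so G(n) = n mod 7.
G(n) = 0 when n is a multiple of 7.
Multiples of 7 in [1, 64]: 9
N-positions (nonzero Grundy) = 64 - 9 = 55

55


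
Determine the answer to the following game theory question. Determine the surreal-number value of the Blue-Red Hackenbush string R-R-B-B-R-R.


Edges (from ground): R-R-B-B-R-R
By Berlekamp's sign-expansion rule, a Blue-Red Hackenbush stalk has the value of the surreal number whose sign sequence is the edge sequence with B -> + and R -> -.
Sign sequence: --++--
Trace the sign expansion in the surreal number tree, starting from 0:
Edge 1: R (sign -) -> bounds (-inf, 0), value = -1
Edge 2: R (sign -) -> bounds (-inf, -1), value = -2
Edge 3: B (sign +) -> bounds (-2, -1), value = -3/2
Edge 4: B (sign +) -> bounds (-3/2, -1), value = -5/4
Edge 5: R (sign -) -> bounds (-3/2, -5/4), value = -11/8
Edge 6: R (sign -) -> bounds (-3/2, -11/8), value = -23/16
Game value = -23/16

-23/16


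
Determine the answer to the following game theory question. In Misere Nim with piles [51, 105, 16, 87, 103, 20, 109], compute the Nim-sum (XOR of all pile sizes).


We need the XOR (exclusive or) of all pile sizes.
After XOR-ing pile 1 (size 51): 0 XOR 51 = 51
After XOR-ing pile 2 (size 105): 51 XOR 105 = 90
After XOR-ing pile 3 (size 16): 90 XOR 16 = 74
After XOR-ing pile 4 (size 87): 74 XOR 87 = 29
After XOR-ing pile 5 (size 103): 29 XOR 103 = 122
After XOR-ing pile 6 (size 20): 122 XOR 20 = 110
After XOR-ing pile 7 (size 109): 110 XOR 109 = 3
The Nim-value of this position is 3.

3


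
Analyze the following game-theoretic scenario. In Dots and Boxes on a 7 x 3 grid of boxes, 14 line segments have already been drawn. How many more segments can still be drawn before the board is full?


Grid: 7 x 3 boxes, i.e. 8 rows and 4 columns of dots.
Horizontal edges: (rows + 1) * cols = 8 * 3 = 24
Vertical edges: rows * (cols + 1) = 7 * 4 = 28
Total edges: 24 + 28 = 52
Edges drawn: 14
Remaining: 52 - 14 = 38

38


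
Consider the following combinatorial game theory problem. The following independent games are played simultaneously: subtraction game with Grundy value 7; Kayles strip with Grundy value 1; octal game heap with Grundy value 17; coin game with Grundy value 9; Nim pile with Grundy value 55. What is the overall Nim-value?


By the Sprague-Grundy theorem, the Grundy value of a sum of games is the XOR of individual Grundy values.
subtraction game: Grundy value = 7. Running XOR: 0 XOR 7 = 7
Kayles strip: Grundy value = 1. Running XOR: 7 XOR 1 = 6
octal game heap: Grundy value = 17. Running XOR: 6 XOR 17 = 23
coin game: Grundy value = 9. Running XOR: 23 XOR 9 = 30
Nim pile: Grundy value = 55. Running XOR: 30 XOR 55 = 41
The combined Grundy value is 41.

41


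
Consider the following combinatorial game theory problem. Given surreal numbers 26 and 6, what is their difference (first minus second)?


x = 26, y = 6
x - y = 26 - 6 = 20

20


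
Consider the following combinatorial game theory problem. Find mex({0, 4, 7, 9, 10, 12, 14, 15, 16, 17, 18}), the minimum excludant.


Set = {0, 4, 7, 9, 10, 12, 14, 15, 16, 17, 18}
0 is in the set.
1 is NOT in the set. This is the mex.
mex = 1

1


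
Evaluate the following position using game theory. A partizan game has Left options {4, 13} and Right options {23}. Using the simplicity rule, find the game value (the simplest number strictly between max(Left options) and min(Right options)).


Left options: {4, 13}, max = 13
Right options: {23}, min = 23
All options are numbers and max(Left) < min(Right), so by the simplicity theorem the value is the simplest (earliest-born) number strictly between 13 and 23.
Integers 14 through 22 all lie strictly between 13 and 23.
Among integers, the simplest (lowest birthday = smallest |n|; 0 is born on day 0, +-n on day n) is 14.
No non-integer in the interval can be simpler: if x is a non-integer in the interval, then floor(x) or ceil(x) also lies in the interval (the interval contains an integer), and both are proper prefixes of x's sign expansion, i.e. born earlier. So the game value is 14.
Game value = 14

14


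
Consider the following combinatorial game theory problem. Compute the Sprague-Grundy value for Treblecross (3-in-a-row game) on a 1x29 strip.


Treblecross: place X on empty cells; 3-in-a-row wins.
Playing within two cells of an existing X lets the opponent win at once, so sensible play treats the cells i-2..i+2 around each X as dead. The player left with no safe cell loses, so this is a normal-play take-away game on strips of safe cells.
Placing X at cell i (0-indexed) of a strip of k safe cells leaves independent strips of sizes max(0, i-2) and max(0, k-i-3). Hence G(k) = mex{ G(max(0,i-2)) XOR G(max(0,k-i-3)) : 0 <= i < k }, with G(0) = 0.
G(1): splits (0,0):0^0=0 -> mex({0}) = 1
G(2): splits (0,0):0^0=0 -> mex({0}) = 1
G(3): splits (0,0):0^0=0 -> mex({0}) = 1
G(4): splits (0,1):0^1=1 (0,0):0^0=0 -> mex({0, 1}) = 2
G(5): splits (0,2):0^1=1 (0,1):0^1=1 (0,0):0^0=0 -> mex({0, 1}) = 2
G(6) = mex({1}) = 0
G(7) = mex({0, 1, 2}) = 3
G(8) = mex({0, 1, 2}) = 3
G(9) = mex({0, 2}) = 1
G(10) = mex({0, 2, 3}) = 1
G(11) = mex({0, 3}) = 1
G(12) = mex({1, 3}) = 0
G(13) = mex({0, 1, 2, 3}) = 4
G(14) = mex({0, 1, 2}) = 3
G(15) = mex({0, 1, 2}) = 3
G(16) = mex({0, 1, 2, 4}) = 3
G(17) = mex({0, 1, 3, 4}) = 2
G(18) = mex({0, 1, 3, 4}) = 2
G(19) = mex({0, 1, 3, 5}) = 2
G(20) = mex({0, 1, 2, 3, 5}) = 4
G(21) = mex({0, 1, 2, 3, 5}) = 4
G(22) = mex({1, 2, 6}) = 0
G(23) = mex({0, 1, 2, 3, 4, 6}) = 5
G(24) = mex({0, 1, 2, 3, 4}) = 5
G(25) = mex({0, 1, 3, 4, 7}) = 2
G(26) = mex({0, 1, 3, 4, 5, 7}) = 2
G(27) = mex({0, 1, 3, 5}) = 2
G(28) = mex({0, 1, 2, 5}) = 3
G(29) = mex({0, 1, 2, 4, 5, 6}) = 3
Therefore G(29) = 3.

3


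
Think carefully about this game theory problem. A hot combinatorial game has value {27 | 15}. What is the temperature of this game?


The game is {27 | 15}, a switch {a | b} with numbers a > b.
Cooling {a | b} by t gives {a - t | b + t}, which stops being hot when a - t = b + t, i.e. at t = (a - b)/2. So the temperature of a switch is (a - b)/2.
Temperature = (Left option - Right option) / 2
= (27 - (15)) / 2
= 12 / 2
= 6

6


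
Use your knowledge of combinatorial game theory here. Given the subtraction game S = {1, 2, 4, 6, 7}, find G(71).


The subtraction set is S = {1, 2, 4, 6, 7}.
G(k) = mex{ G(k - s) : s in S, s <= k }. We compute iteratively: G(0) = 0.
G(1) = mex({0}) = 1
G(2) = mex({0, 1}) = 2
G(3) = mex({1, 2}) = 0
G(4) = mex({0, 2}) = 1
G(5) = mex({0, 1}) = 2
G(6) = mex({0, 1, 2}) = 3
G(7) = mex({0, 1, 2, 3}) = 4
G(8) = mex({1, 2, 3, 4}) = 0
G(9) = mex({0, 2, 4}) = 1
G(10) = mex({0, 1, 3}) = 2
G(11) = mex({1, 2, 4}) = 0
G(12) = mex({0, 2, 3}) = 1
G(13) = mex({0, 1, 3, 4}) = 2
G(14) = mex({0, 1, 2, 4}) = 3
Observe that G(8)..G(14) = 0, 1, 2, 0, 1, 2, 3 repeats G(0)..G(6) = 0, 1, 2, 0, 1, 2, 3.
For k >= max(S) = 7, G(k) is determined by the previous 7 values G(k-7)..G(k-1); a window of 7 consecutive values has recurred shifted by 8, so by induction G(k + 8) = G(k) for all k >= 0: the sequence is periodic from the start with period 8.
One period: G(0..7) = 0, 1, 2, 0, 1, 2, 3, 4.
71 mod 8 = 7, so G(71) = G(7) = 4.

4


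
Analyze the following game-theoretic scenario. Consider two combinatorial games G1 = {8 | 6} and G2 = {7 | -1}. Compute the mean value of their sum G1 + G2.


G1 = {8 | 6}, G2 = {7 | -1}
Each is a switch {a | b} with numbers a > b; its mean value is (a + b)/2, and mean value is additive over game sums: m(G1 + G2) = m(G1) + m(G2).
Mean of G1 = (8 + (6))/2 = 14/2 = 7
Mean of G2 = (7 + (-1))/2 = 6/2 = 3
Mean of G1 + G2 = 7 + 3 = 10

10


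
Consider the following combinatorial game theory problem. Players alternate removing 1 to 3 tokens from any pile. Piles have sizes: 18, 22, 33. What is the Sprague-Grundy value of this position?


Subtraction set: {1, 2, 3}
For this subtraction set, G(n) = n mod 4 (period = max + 1 = 4).
Pile 1 (size 18): G(18) = 18 mod 4 = 2
Pile 2 (size 22): G(22) = 22 mod 4 = 2
Pile 3 (size 33): G(33) = 33 mod 4 = 1
Total Grundy value = XOR of all: 2 XOR 2 XOR 1 = 1

1


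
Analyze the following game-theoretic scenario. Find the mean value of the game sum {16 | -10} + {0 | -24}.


G1 = {16 | -10}, G2 = {0 | -24}
Each is a switch {a | b} with numbers a > b; its mean value is (a + b)/2, and mean value is additive over game sums: m(G1 + G2) = m(G1) + m(G2).
Mean of G1 = (16 + (-10))/2 = 6/2 = 3
Mean of G2 = (0 + (-24))/2 = -24/2 = -12
Mean of G1 + G2 = 3 + -12 = -9

-9


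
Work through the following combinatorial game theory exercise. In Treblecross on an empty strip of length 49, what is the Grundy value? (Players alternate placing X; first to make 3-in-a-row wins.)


Treblecross: place X on empty cells; 3-in-a-row wins.
Playing within two cells of an existing X lets the opponent win at once, so sensible play treats the cells i-2..i+2 around each X as dead. The player left with no safe cell loses, so this is a normal-play take-away game on strips of safe cells.
Placing X at cell i (0-indexed) of a strip of k safe cells leaves independent strips of sizes max(0, i-2) and max(0, k-i-3). Hence G(k) = mex{ G(max(0,i-2)) XOR G(max(0,k-i-3)) : 0 <= i < k }, with G(0) = 0.
G(1): splits (0,0):0^0=0 -> mex({0}) = 1
G(2): splits (0,0):0^0=0 -> mex({0}) = 1
G(3): splits (0,0):0^0=0 -> mex({0}) = 1
G(4): splits (0,1):0^1=1 (0,0):0^0=0 -> mex({0, 1}) = 2
G(5): splits (0,2):0^1=1 (0,1):0^1=1 (0,0):0^0=0 -> mex({0, 1}) = 2
G(6) = mex({1}) = 0
G(7) = mex({0, 1, 2}) = 3
G(8) = mex({0, 1, 2}) = 3
G(9) = mex({0, 2}) = 1
G(10) = mex({0, 2, 3}) = 1
G(11) = mex({0, 3}) = 1
G(12) = mex({1, 3}) = 0
G(13) = mex({0, 1, 2, 3}) = 4
G(14) = mex({0, 1, 2}) = 3
G(15) = mex({0, 1, 2}) = 3
G(16) = mex({0, 1, 2, 4}) = 3
G(17) = mex({0, 1, 3, 4}) = 2
G(18) = mex({0, 1, 3, 4}) = 2
G(19) = mex({0, 1, 3, 5}) = 2
G(20) = mex({0, 1, 2, 3, 5}) = 4
G(21) = mex({0, 1, 2, 3, 5}) = 4
G(22) = mex({1, 2, 6}) = 0
G(23) = mex({0, 1, 2, 3, 4, 6}) = 5
G(24) = mex({0, 1, 2, 3, 4}) = 5
G(25) = mex({0, 1, 3, 4, 7}) = 2
G(26) = mex({0, 1, 3, 4, 5, 7}) = 2
G(27) = mex({0, 1, 3, 5}) = 2
G(28) = mex({0, 1, 2, 5}) = 3
G(29) = mex({0, 1, 2, 4, 5, 6}) = 3
G(30) = mex({1, 2, 4, 6}) = 0
G(31) = mex({0, 1, 2, 3, 4, 6}) = 5
G(32) = mex({1, 2, 3, 4, 7}) = 0
G(33) = mex({0, 3, 7}) = 1
G(34) = mex({0, 2, 3, 5, 7}) = 1
G(35) = mex({0, 2, 3, 5, 6}) = 1
G(36) = mex({0, 1, 2, 5, 6}) = 3
G(37) = mex({0, 1, 2, 4, 5, 6}) = 3
G(38) = mex({0, 1, 2, 4}) = 3
G(39) = mex({0, 1, 2, 3, 4, 7}) = 5
G(40) = mex({0, 1, 2, 3, 4, 5, 7}) = 6
G(41) = mex({0, 1, 2, 3, 5, 7}) = 4
G(42) = mex({0, 1, 2, 3, 5, 6, 7}) = 4
G(43) = mex({0, 2, 3, 5, 6}) = 1
G(44) = mex({1, 2, 3, 4, 5, 6}) = 0
G(45) = mex({0, 1, 2, 3, 4, 6, 7}) = 5
G(46) = mex({0, 1, 2, 3, 4, 7}) = 5
G(47) = mex({0, 1, 2, 3, 4, 5, 7}) = 6
G(48) = mex({0, 1, 2, 3, 4, 5, 7}) = 6
G(49) = mex({0, 1, 3, 4, 5, 7}) = 2
Therefore G(49) = 2.

2


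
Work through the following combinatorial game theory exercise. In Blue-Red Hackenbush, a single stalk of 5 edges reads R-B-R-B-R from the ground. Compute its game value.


Edges (from ground): R-B-R-B-R
By Berlekamp's sign-expansion rule, a Blue-Red Hackenbush stalk has the value of the surreal number whose sign sequence is the edge sequence with B -> + and R -> -.
Sign sequence: -+-+-
Trace the sign expansion in the surreal number tree, starting from 0:
Edge 1: R (sign -) -> bounds (-inf, 0), value = -1
Edge 2: B (sign +) -> bounds (-1, 0), value = -1/2
Edge 3: R (sign -) -> bounds (-1, -1/2), value = -3/4
Edge 4: B (sign +) -> bounds (-3/4, -1/2), value = -5/8
Edge 5: R (sign -) -> bounds (-3/4, -5/8), value = -11/16
Game value = -11/16

-11/16


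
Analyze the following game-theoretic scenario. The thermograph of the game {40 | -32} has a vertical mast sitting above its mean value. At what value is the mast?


Game = {40 | -32}, a switch {a | b} with numbers a > b.
Its thermograph has left wall a - t and right wall b + t, which meet at t = (a - b)/2, where both equal (a + b)/2. So the mast (mean value) is at (a + b)/2.
Mean = (40 + (-32))/2 = 8/2 = 4

4


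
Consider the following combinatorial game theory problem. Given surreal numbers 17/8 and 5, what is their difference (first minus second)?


x = 17/8, y = 5
Converting to common denominator: 8
x = 17/8, y = 40/8
x - y = 17/8 - 5 = -23/8

-23/8


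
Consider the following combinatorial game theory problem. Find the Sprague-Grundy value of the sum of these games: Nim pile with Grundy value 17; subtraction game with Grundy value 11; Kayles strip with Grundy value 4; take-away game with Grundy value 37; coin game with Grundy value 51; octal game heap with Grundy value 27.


By the Sprague-Grundy theorem, the Grundy value of a sum of games is the XOR of individual Grundy values.
Nim pile: Grundy value = 17. Running XOR: 0 XOR 17 = 17
subtraction game: Grundy value = 11. Running XOR: 17 XOR 11 = 26
Kayles strip: Grundy value = 4. Running XOR: 26 XOR 4 = 30
take-away game: Grundy value = 37. Running XOR: 30 XOR 37 = 59
coin game: Grundy value = 51. Running XOR: 59 XOR 51 = 8
octal game heap: Grundy value = 27. Running XOR: 8 XOR 27 = 19
The combined Grundy value is 19.

19


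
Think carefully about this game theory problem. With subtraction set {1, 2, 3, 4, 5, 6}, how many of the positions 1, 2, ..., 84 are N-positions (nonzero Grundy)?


Subtraction set S = {1, 2, 3, 4, 5, 6}, so G(n) = n mod 7.
G(n) = 0 when n is a multiple of 7.
Multiples of 7 in [1, 84]: 12
N-positions (nonzero Grundy) = 84 - 12 = 72

72


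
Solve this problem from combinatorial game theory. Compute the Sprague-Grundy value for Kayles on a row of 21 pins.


Kayles: a move removes 1 or 2 adjacent pins from a contiguous row.
Removing pins from a row of k leaves two independent rows (a, b) with a + b = k - 1 (one pin) or a + b = k - 2 (two pins); an end removal gives a = 0.
By Sprague-Grundy, G(k) = mex{ G(a) XOR G(b) } over all these splits. G(0) = 0.
G(1): splits (0,0):0^0=0 -> mex({0}) = 1
G(2): splits (0,1):0^1=1 (0,0):0^0=0 -> mex({0, 1}) = 2
G(3): splits (0,2):0^2=2 (1,1):1^1=0 (0,1):0^1=1 -> mex({0, 1, 2}) = 3
G(4): splits (0,3):0^3=3 (1,2):1^2=3 (0,2):0^2=2 (1,1):1^1=0 -> mex({0, 2, 3}) = 1
G(5): splits (0,4):0^1=1 (1,3):1^3=2 (2,2):2^2=0 (0,3):0^3=3 (1,2):1^2=3 -> mex({0, 1, 2, 3}) = 4
G(6) = mex({0, 1, 2, 4}) = 3
G(7) = mex({0, 1, 3, 4, 5}) = 2
G(8) = mex({0, 2, 3, 5, 6}) = 1
G(9) = mex({0, 1, 2, 3, 6, 7}) = 4
G(10) = mex({0, 1, 3, 4, 5, 7}) = 2
G(11) = mex({0, 1, 2, 3, 4, 5}) = 6
G(12) = mex({0, 1, 2, 3, 5, 6, 7}) = 4
G(13) = mex({0, 2, 3, 4, 6, 7}) = 1
G(14) = mex({0, 1, 4, 5, 6, 7}) = 2
G(15) = mex({0, 1, 2, 3, 4, 5, 6}) = 7
G(16) = mex({0, 2, 3, 5, 6, 7}) = 1
G(17) = mex({0, 1, 2, 3, 5, 6, 7}) = 4
G(18) = mex({0, 1, 2, 4, 5, 6}) = 3
G(19) = mex({0, 1, 3, 4, 5, 7}) = 2
G(20) = mex({0, 2, 3, 4, 5, 6, 7}) = 1
G(21) = mex({0, 1, 2, 3, 5, 6, 7}) = 4
Therefore G(21) = 4.

4
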